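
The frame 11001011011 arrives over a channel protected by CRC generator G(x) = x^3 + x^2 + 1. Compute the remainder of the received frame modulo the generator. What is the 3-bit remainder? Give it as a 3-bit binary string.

Modulo-2 division of 11001011011 by 1101:
  pos 0: 1100 XOR 1101 = 0001
  pos 3: 1101 XOR 1101 = 0000
  pos 7: 1011 XOR 1101 = 0110
Remainder = 110 (nonzero — an error is detected).

110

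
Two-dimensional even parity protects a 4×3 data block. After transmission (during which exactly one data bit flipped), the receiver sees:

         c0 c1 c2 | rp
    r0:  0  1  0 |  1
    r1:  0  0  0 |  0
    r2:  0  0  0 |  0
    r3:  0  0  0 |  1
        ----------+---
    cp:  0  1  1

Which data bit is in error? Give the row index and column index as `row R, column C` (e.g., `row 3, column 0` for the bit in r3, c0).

Recompute each row's even parity and compare to rp:
  r0: data parity 1, sent rp 1 → ok
  r1: data parity 0, sent rp 0 → ok
  r2: data parity 0, sent rp 0 → ok
  r3: data parity 0, sent rp 1 → mismatch
Recompute each column's even parity and compare to cp:
  c0: data parity 0, sent cp 0 → ok
  c1: data parity 1, sent cp 1 → ok
  c2: data parity 0, sent cp 1 → mismatch
Exactly one row (r3) and one column (c2) fail → the flipped bit is at their intersection.

row 3, column 2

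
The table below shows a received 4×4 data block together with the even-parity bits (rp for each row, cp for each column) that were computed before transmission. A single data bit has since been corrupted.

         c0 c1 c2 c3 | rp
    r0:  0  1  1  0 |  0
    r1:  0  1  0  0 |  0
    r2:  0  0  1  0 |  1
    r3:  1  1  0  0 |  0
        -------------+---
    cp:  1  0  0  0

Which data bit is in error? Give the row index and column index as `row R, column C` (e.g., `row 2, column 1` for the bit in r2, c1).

Recompute each row's even parity and compare to rp:
  r0: data parity 0, sent rp 0 → ok
  r1: data parity 1, sent rp 0 → mismatch
  r2: data parity 1, sent rp 1 → ok
  r3: data parity 0, sent rp 0 → ok
Recompute each column's even parity and compare to cp:
  c0: data parity 1, sent cp 1 → ok
  c1: data parity 1, sent cp 0 → mismatch
  c2: data parity 0, sent cp 0 → ok
  c3: data parity 0, sent cp 0 → ok
Exactly one row (r1) and one column (c1) fail → the flipped bit is at their intersection.

row 1, column 1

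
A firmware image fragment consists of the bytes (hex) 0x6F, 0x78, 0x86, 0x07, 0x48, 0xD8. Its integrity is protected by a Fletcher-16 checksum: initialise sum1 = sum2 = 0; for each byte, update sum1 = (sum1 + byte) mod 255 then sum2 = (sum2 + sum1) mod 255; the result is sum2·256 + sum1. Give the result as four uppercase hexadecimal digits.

Running sums (mod 255):
  after byte 0 (0x6F): sum1=111, sum2=111
  after byte 1 (0x78): sum1=231, sum2=87
  after byte 2 (0x86): sum1=110, sum2=197
  after byte 3 (0x07): sum1=117, sum2=59
  after byte 4 (0x48): sum1=189, sum2=248
  after byte 5 (0xD8): sum1=150, sum2=143
Checksum = sum2·256 + sum1 = 143·256 + 150 = 36758 = 0x8F96.

8F96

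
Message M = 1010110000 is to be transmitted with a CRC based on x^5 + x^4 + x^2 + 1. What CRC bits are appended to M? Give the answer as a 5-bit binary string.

11000

Append 5 zeros: 101011000000000. Divide by 110101 (XOR where the leading bit is 1):
  pos 0: 101011 XOR 110101 = 011110
  pos 1: 111100 XOR 110101 = 001001
  pos 3: 100100 XOR 110101 = 010001
  pos 4: 100010 XOR 110101 = 010111
  pos 5: 101110 XOR 110101 = 011011
  pos 6: 110110 XOR 110101 = 000011
Remainder (last 5 bits) = 11000. This is the CRC / FCS.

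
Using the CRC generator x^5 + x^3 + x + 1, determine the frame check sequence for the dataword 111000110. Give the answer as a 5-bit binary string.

11001

Append 5 zeros: 11100011000000. Divide by 101011 (XOR where the leading bit is 1):
  pos 0: 111000 XOR 101011 = 010011
  pos 1: 100111 XOR 101011 = 001100
  pos 3: 110010 XOR 101011 = 011001
  pos 4: 110010 XOR 101011 = 011001
  pos 5: 110010 XOR 101011 = 011001
  pos 6: 110010 XOR 101011 = 011001
  pos 7: 110010 XOR 101011 = 011001
  pos 8: 110010 XOR 101011 = 011001
Remainder (last 5 bits) = 11001. This is the CRC / FCS.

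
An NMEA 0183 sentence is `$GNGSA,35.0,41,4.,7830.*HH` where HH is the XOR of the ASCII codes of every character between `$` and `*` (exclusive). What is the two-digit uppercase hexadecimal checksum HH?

XOR the ASCII codes of the payload characters:
  'G' = 0x47 → acc = 0x47
  'N' = 0x4E → acc = 0x09
  'G' = 0x47 → acc = 0x4E
  'S' = 0x53 → acc = 0x1D
  'A' = 0x41 → acc = 0x5C
  ',' = 0x2C → acc = 0x70
  '3' = 0x33 → acc = 0x43
  '5' = 0x35 → acc = 0x76
  '.' = 0x2E → acc = 0x58
  '0' = 0x30 → acc = 0x68
  ',' = 0x2C → acc = 0x44
  '4' = 0x34 → acc = 0x70
  '1' = 0x31 → acc = 0x41
  ',' = 0x2C → acc = 0x6D
  '4' = 0x34 → acc = 0x59
  '.' = 0x2E → acc = 0x77
  ',' = 0x2C → acc = 0x5B
  '7' = 0x37 → acc = 0x6C
  '8' = 0x38 → acc = 0x54
  '3' = 0x33 → acc = 0x67
  '0' = 0x30 → acc = 0x57
  '.' = 0x2E → acc = 0x79
Checksum = 0x79.

79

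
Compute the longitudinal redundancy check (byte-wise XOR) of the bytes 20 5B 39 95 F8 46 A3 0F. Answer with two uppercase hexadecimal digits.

C5

XOR the bytes together:
  start with 0x20
  0x20 ⊕ 0x5B = 0x7B
  0x7B ⊕ 0x39 = 0x42
  0x42 ⊕ 0x95 = 0xD7
  0xD7 ⊕ 0xF8 = 0x2F
  0x2F ⊕ 0x46 = 0x69
  0x69 ⊕ 0xA3 = 0xCA
  0xCA ⊕ 0x0F = 0xC5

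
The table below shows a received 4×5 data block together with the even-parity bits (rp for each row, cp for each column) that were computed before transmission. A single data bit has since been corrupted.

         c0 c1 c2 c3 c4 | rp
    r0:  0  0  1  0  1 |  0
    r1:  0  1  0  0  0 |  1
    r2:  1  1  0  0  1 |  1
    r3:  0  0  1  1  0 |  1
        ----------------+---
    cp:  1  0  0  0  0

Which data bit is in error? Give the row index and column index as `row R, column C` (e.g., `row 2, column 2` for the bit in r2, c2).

Recompute each row's even parity and compare to rp:
  r0: data parity 0, sent rp 0 → ok
  r1: data parity 1, sent rp 1 → ok
  r2: data parity 1, sent rp 1 → ok
  r3: data parity 0, sent rp 1 → mismatch
Recompute each column's even parity and compare to cp:
  c0: data parity 1, sent cp 1 → ok
  c1: data parity 0, sent cp 0 → ok
  c2: data parity 0, sent cp 0 → ok
  c3: data parity 1, sent cp 0 → mismatch
  c4: data parity 0, sent cp 0 → ok
Exactly one row (r3) and one column (c3) fail → the flipped bit is at their intersection.

row 3, column 3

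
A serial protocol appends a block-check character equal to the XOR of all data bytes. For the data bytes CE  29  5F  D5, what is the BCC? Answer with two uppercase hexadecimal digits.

6D

XOR the bytes together:
  start with 0xCE
  0xCE ⊕ 0x29 = 0xE7
  0xE7 ⊕ 0x5F = 0xB8
  0xB8 ⊕ 0xD5 = 0x6D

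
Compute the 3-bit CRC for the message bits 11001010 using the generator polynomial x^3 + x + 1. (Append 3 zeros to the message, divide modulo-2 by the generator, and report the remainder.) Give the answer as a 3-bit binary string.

Append 3 zeros: 11001010000. Divide by 1011 (XOR where the leading bit is 1):
  pos 0: 1100 XOR 1011 = 0111
  pos 1: 1111 XOR 1011 = 0100
  pos 2: 1000 XOR 1011 = 0011
  pos 4: 1110 XOR 1011 = 0101
  pos 5: 1010 XOR 1011 = 0001
Remainder (last 3 bits) = 100. This is the CRC / FCS.

100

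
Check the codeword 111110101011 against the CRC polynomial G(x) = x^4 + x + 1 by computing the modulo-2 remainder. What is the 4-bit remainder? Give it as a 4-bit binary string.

Modulo-2 division of 111110101011 by 10011:
  pos 0: 11111 XOR 10011 = 01100
  pos 1: 11000 XOR 10011 = 01011
  pos 2: 10111 XOR 10011 = 00100
  pos 4: 10001 XOR 10011 = 00010
  pos 7: 10011 XOR 10011 = 00000
Remainder = 0000 (zero — the frame passes the CRC check).

0000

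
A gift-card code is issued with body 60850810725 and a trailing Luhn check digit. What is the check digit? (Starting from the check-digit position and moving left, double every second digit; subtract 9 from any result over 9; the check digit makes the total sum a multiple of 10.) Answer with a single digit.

Partial digits right→left: 5 2 7 0 1 8 0 5 8 0 6
Double every second digit counting from the check-digit position (so the 1st, 3rd, 5th, ... of the partial from the right).
  doubled (with −9 where >9): 1 5 2 0 7 3 → sum 18
  kept as-is: 2 0 8 5 0 → sum 15
Total = 18 + 15 = 33.
Check digit = (10 − (33 mod 10)) mod 10 = 7.

7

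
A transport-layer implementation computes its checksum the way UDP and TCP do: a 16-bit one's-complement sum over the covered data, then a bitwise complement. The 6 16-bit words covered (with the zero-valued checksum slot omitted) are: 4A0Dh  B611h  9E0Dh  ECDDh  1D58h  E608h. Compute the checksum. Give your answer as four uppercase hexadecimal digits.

One's-complement addition (fold any carry out of bit 15 back into bit 0):
  0x4A0D + 0xB611 = 0x1001E → wrap carry → 0x001F
  0x001F + 0x9E0D = 0x09E2C
  0x9E2C + 0xECDD = 0x18B09 → wrap carry → 0x8B0A
  0x8B0A + 0x1D58 = 0x0A862
  0xA862 + 0xE608 = 0x18E6A → wrap carry → 0x8E6B
One's-complement sum = 0x8E6B.
Checksum = ~0x8E6B & 0xFFFF = 0x7194.

7194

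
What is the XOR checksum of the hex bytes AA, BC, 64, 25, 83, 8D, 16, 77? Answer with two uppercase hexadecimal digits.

XOR the bytes together:
  start with 0xAA
  0xAA ⊕ 0xBC = 0x16
  0x16 ⊕ 0x64 = 0x72
  0x72 ⊕ 0x25 = 0x57
  0x57 ⊕ 0x83 = 0xD4
  0xD4 ⊕ 0x8D = 0x59
  0x59 ⊕ 0x16 = 0x4F
  0x4F ⊕ 0x77 = 0x38

38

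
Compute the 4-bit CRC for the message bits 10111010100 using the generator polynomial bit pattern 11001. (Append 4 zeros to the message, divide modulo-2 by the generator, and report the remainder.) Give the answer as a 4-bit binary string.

1001

Append 4 zeros: 101110101000000. Divide by 11001 (XOR where the leading bit is 1):
  pos 0: 10111 XOR 11001 = 01110
  pos 1: 11100 XOR 11001 = 00101
  pos 3: 10110 XOR 11001 = 01111
  pos 4: 11111 XOR 11001 = 00110
  pos 6: 11000 XOR 11001 = 00001
  pos 10: 10000 XOR 11001 = 01001
Remainder (last 4 bits) = 1001. This is the CRC / FCS.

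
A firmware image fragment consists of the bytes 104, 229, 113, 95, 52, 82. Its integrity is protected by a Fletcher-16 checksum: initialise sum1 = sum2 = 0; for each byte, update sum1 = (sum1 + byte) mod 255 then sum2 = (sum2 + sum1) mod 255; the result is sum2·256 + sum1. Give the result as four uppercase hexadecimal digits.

8EA5

Running sums (mod 255):
  after byte 0 (104): sum1=104, sum2=104
  after byte 1 (229): sum1=78, sum2=182
  after byte 2 (113): sum1=191, sum2=118
  after byte 3 (95): sum1=31, sum2=149
  after byte 4 (52): sum1=83, sum2=232
  after byte 5 (82): sum1=165, sum2=142
Checksum = sum2·256 + sum1 = 142·256 + 165 = 36517 = 0x8EA5.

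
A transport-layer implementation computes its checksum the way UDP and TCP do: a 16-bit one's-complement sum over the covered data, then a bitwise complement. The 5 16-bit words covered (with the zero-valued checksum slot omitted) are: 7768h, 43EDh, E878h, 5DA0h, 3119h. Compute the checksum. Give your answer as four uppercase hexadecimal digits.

CD77

One's-complement addition (fold any carry out of bit 15 back into bit 0):
  0x7768 + 0x43ED = 0x0BB55
  0xBB55 + 0xE878 = 0x1A3CD → wrap carry → 0xA3CE
  0xA3CE + 0x5DA0 = 0x1016E → wrap carry → 0x016F
  0x016F + 0x3119 = 0x03288
One's-complement sum = 0x3288.
Checksum = ~0x3288 & 0xFFFF = 0xCD77.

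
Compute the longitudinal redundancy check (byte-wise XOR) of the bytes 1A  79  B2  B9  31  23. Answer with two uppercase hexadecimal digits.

XOR the bytes together:
  start with 0x1A
  0x1A ⊕ 0x79 = 0x63
  0x63 ⊕ 0xB2 = 0xD1
  0xD1 ⊕ 0xB9 = 0x68
  0x68 ⊕ 0x31 = 0x59
  0x59 ⊕ 0x23 = 0x7A

7A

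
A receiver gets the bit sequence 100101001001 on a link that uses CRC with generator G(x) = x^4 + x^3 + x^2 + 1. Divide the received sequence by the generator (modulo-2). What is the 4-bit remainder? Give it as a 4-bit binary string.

Modulo-2 division of 100101001001 by 11101:
  pos 0: 10010 XOR 11101 = 01111
  pos 1: 11111 XOR 11101 = 00010
  pos 4: 10001 XOR 11101 = 01100
  pos 5: 11000 XOR 11101 = 00101
  pos 7: 10101 XOR 11101 = 01000
Remainder = 1000 (nonzero — an error is detected).

1000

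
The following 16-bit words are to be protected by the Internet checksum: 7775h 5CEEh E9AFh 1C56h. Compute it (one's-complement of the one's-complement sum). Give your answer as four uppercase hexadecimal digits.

2596

One's-complement addition (fold any carry out of bit 15 back into bit 0):
  0x7775 + 0x5CEE = 0x0D463
  0xD463 + 0xE9AF = 0x1BE12 → wrap carry → 0xBE13
  0xBE13 + 0x1C56 = 0x0DA69
One's-complement sum = 0xDA69.
Checksum = ~0xDA69 & 0xFFFF = 0x2596.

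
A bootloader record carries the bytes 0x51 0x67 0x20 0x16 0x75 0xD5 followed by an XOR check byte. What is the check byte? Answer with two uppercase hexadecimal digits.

A0

XOR the bytes together:
  start with 0x51
  0x51 ⊕ 0x67 = 0x36
  0x36 ⊕ 0x20 = 0x16
  0x16 ⊕ 0x16 = 0x00
  0x00 ⊕ 0x75 = 0x75
  0x75 ⊕ 0xD5 = 0xA0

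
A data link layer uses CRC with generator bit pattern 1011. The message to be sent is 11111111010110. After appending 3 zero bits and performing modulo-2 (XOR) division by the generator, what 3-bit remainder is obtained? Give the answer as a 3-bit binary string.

Append 3 zeros: 11111111010110000. Divide by 1011 (XOR where the leading bit is 1):
  pos 0: 1111 XOR 1011 = 0100
  pos 1: 1001 XOR 1011 = 0010
  pos 3: 1011 XOR 1011 = 0000
  pos 7: 1010 XOR 1011 = 0001
  pos 10: 1110 XOR 1011 = 0101
  pos 11: 1010 XOR 1011 = 0001
Remainder (last 3 bits) = 100. This is the CRC / FCS.

100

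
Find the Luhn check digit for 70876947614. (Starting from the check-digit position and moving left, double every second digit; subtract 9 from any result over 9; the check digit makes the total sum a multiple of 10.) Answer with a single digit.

2

Partial digits right→left: 4 1 6 7 4 9 6 7 8 0 7
Double every second digit counting from the check-digit position (so the 1st, 3rd, 5th, ... of the partial from the right).
  doubled (with −9 where >9): 8 3 8 3 7 5 → sum 34
  kept as-is: 1 7 9 7 0 → sum 24
Total = 34 + 24 = 58.
Check digit = (10 − (58 mod 10)) mod 10 = 2.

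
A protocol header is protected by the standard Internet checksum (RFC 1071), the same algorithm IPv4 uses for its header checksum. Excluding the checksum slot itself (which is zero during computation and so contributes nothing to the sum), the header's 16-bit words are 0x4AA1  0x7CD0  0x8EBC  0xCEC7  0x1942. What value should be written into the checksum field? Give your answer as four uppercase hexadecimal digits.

C1C7

One's-complement addition (fold any carry out of bit 15 back into bit 0):
  0x4AA1 + 0x7CD0 = 0x0C771
  0xC771 + 0x8EBC = 0x1562D → wrap carry → 0x562E
  0x562E + 0xCEC7 = 0x124F5 → wrap carry → 0x24F6
  0x24F6 + 0x1942 = 0x03E38
One's-complement sum = 0x3E38.
Checksum = ~0x3E38 & 0xFFFF = 0xC1C7.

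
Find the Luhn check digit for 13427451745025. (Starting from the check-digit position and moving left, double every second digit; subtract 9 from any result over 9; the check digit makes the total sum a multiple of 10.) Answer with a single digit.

Partial digits right→left: 5 2 0 5 4 7 1 5 4 7 2 4 3 1
Double every second digit counting from the check-digit position (so the 1st, 3rd, 5th, ... of the partial from the right).
  doubled (with −9 where >9): 1 0 8 2 8 4 6 → sum 29
  kept as-is: 2 5 7 5 7 4 1 → sum 31
Total = 29 + 31 = 60.
Check digit = (10 − (60 mod 10)) mod 10 = 0.

0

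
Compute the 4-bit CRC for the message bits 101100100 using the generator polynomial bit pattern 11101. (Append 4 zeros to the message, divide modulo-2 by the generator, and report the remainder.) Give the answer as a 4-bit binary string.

0101

Append 4 zeros: 1011001000000. Divide by 11101 (XOR where the leading bit is 1):
  pos 0: 10110 XOR 11101 = 01011
  pos 1: 10110 XOR 11101 = 01011
  pos 2: 10111 XOR 11101 = 01010
  pos 3: 10100 XOR 11101 = 01001
  pos 4: 10010 XOR 11101 = 01111
  pos 5: 11110 XOR 11101 = 00011
  pos 8: 11000 XOR 11101 = 00101
Remainder (last 4 bits) = 0101. This is the CRC / FCS.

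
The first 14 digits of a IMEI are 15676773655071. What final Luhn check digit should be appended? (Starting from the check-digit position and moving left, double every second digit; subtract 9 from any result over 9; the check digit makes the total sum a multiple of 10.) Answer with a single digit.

Partial digits right→left: 1 7 0 5 5 6 3 7 7 6 7 6 5 1
Double every second digit counting from the check-digit position (so the 1st, 3rd, 5th, ... of the partial from the right).
  doubled (with −9 where >9): 2 0 1 6 5 5 1 → sum 20
  kept as-is: 7 5 6 7 6 6 1 → sum 38
Total = 20 + 38 = 58.
Check digit = (10 − (58 mod 10)) mod 10 = 2.

2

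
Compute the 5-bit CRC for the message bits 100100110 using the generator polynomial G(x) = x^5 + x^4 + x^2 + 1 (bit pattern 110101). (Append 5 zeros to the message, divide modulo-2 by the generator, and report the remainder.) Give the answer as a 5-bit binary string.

Append 5 zeros: 10010011000000. Divide by 110101 (XOR where the leading bit is 1):
  pos 0: 100100 XOR 110101 = 010001
  pos 1: 100011 XOR 110101 = 010110
  pos 2: 101101 XOR 110101 = 011000
  pos 3: 110000 XOR 110101 = 000101
  pos 6: 101000 XOR 110101 = 011101
  pos 7: 111010 XOR 110101 = 001111
Remainder (last 5 bits) = 11110. This is the CRC / FCS.

11110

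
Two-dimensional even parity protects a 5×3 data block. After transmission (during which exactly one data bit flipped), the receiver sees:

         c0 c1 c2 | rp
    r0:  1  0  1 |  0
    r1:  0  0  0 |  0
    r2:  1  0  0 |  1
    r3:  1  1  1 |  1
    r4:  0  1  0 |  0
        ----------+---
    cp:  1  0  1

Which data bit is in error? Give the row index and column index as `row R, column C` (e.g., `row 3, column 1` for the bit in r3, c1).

Recompute each row's even parity and compare to rp:
  r0: data parity 0, sent rp 0 → ok
  r1: data parity 0, sent rp 0 → ok
  r2: data parity 1, sent rp 1 → ok
  r3: data parity 1, sent rp 1 → ok
  r4: data parity 1, sent rp 0 → mismatch
Recompute each column's even parity and compare to cp:
  c0: data parity 1, sent cp 1 → ok
  c1: data parity 0, sent cp 0 → ok
  c2: data parity 0, sent cp 1 → mismatch
Exactly one row (r4) and one column (c2) fail → the flipped bit is at their intersection.

row 4, column 2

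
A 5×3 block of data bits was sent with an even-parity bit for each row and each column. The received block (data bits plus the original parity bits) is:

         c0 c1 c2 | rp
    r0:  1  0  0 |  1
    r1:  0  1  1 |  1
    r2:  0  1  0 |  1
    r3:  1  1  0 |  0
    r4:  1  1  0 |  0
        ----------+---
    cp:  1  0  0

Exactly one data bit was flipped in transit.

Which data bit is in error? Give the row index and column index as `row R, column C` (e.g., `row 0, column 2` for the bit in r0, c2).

Recompute each row's even parity and compare to rp:
  r0: data parity 1, sent rp 1 → ok
  r1: data parity 0, sent rp 1 → mismatch
  r2: data parity 1, sent rp 1 → ok
  r3: data parity 0, sent rp 0 → ok
  r4: data parity 0, sent rp 0 → ok
Recompute each column's even parity and compare to cp:
  c0: data parity 1, sent cp 1 → ok
  c1: data parity 0, sent cp 0 → ok
  c2: data parity 1, sent cp 0 → mismatch
Exactly one row (r1) and one column (c2) fail → the flipped bit is at their intersection.

row 1, column 2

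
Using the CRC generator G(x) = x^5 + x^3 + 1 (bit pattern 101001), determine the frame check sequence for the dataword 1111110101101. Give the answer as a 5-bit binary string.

10111

Append 5 zeros: 111111010110100000. Divide by 101001 (XOR where the leading bit is 1):
  pos 0: 111111 XOR 101001 = 010110
  pos 1: 101100 XOR 101001 = 000101
  pos 4: 101101 XOR 101001 = 000100
  pos 7: 100101 XOR 101001 = 001100
  pos 9: 110000 XOR 101001 = 011001
  pos 10: 110010 XOR 101001 = 011011
  pos 11: 110110 XOR 101001 = 011111
  pos 12: 111110 XOR 101001 = 010111
Remainder (last 5 bits) = 10111. This is the CRC / FCS.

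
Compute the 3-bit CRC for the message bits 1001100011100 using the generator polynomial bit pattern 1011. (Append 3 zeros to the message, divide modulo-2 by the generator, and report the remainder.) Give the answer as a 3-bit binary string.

Append 3 zeros: 1001100011100000. Divide by 1011 (XOR where the leading bit is 1):
  pos 0: 1001 XOR 1011 = 0010
  pos 2: 1010 XOR 1011 = 0001
  pos 5: 1001 XOR 1011 = 0010
  pos 7: 1011 XOR 1011 = 0000
Remainder (last 3 bits) = 000. This is the CRC / FCS.

000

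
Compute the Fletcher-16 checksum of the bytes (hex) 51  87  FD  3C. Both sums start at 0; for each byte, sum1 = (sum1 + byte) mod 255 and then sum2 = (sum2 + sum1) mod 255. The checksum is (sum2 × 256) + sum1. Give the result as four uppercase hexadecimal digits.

1413

Running sums (mod 255):
  after byte 0 (51): sum1=81, sum2=81
  after byte 1 (87): sum1=216, sum2=42
  after byte 2 (FD): sum1=214, sum2=1
  after byte 3 (3C): sum1=19, sum2=20
Checksum = sum2·256 + sum1 = 20·256 + 19 = 5139 = 0x1413.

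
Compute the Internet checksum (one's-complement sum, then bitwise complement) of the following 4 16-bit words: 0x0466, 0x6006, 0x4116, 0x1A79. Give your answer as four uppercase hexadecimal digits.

4004

One's-complement addition (fold any carry out of bit 15 back into bit 0):
  0x0466 + 0x6006 = 0x0646C
  0x646C + 0x4116 = 0x0A582
  0xA582 + 0x1A79 = 0x0BFFB
One's-complement sum = 0xBFFB.
Checksum = ~0xBFFB & 0xFFFF = 0x4004.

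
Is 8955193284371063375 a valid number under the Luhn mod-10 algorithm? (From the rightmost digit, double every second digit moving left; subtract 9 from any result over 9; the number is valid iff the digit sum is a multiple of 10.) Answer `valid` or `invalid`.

From the right, keep odd positions and double even positions (subtract 9 from any doubled value over 9):
  doubled (positions 2,4,...): 5 6 0 5 8 4 9 1 9 → sum 47
  kept (positions 1,3,...): 5 3 6 1 3 8 3 1 5 8 → sum 43
Total = 90.
90 mod 10 = 0, so the number is valid.

valid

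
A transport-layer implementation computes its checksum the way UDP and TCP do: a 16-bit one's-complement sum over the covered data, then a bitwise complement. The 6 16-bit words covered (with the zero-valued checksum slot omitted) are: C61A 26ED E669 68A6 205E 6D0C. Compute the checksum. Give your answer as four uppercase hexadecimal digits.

367D

One's-complement addition (fold any carry out of bit 15 back into bit 0):
  0xC61A + 0x26ED = 0x0ED07
  0xED07 + 0xE669 = 0x1D370 → wrap carry → 0xD371
  0xD371 + 0x68A6 = 0x13C17 → wrap carry → 0x3C18
  0x3C18 + 0x205E = 0x05C76
  0x5C76 + 0x6D0C = 0x0C982
One's-complement sum = 0xC982.
Checksum = ~0xC982 & 0xFFFF = 0x367D.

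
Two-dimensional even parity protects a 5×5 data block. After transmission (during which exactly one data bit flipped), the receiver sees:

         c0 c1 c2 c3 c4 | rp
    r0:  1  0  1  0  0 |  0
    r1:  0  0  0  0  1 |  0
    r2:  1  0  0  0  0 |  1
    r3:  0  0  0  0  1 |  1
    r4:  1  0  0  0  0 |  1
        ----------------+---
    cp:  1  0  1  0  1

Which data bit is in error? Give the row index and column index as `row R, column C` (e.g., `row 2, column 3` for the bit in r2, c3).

Recompute each row's even parity and compare to rp:
  r0: data parity 0, sent rp 0 → ok
  r1: data parity 1, sent rp 0 → mismatch
  r2: data parity 1, sent rp 1 → ok
  r3: data parity 1, sent rp 1 → ok
  r4: data parity 1, sent rp 1 → ok
Recompute each column's even parity and compare to cp:
  c0: data parity 1, sent cp 1 → ok
  c1: data parity 0, sent cp 0 → ok
  c2: data parity 1, sent cp 1 → ok
  c3: data parity 0, sent cp 0 → ok
  c4: data parity 0, sent cp 1 → mismatch
Exactly one row (r1) and one column (c4) fail → the flipped bit is at their intersection.

row 1, column 4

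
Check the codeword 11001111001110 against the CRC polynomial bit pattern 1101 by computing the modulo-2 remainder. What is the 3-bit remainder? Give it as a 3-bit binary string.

111

Modulo-2 division of 11001111001110 by 1101:
  pos 0: 1100 XOR 1101 = 0001
  pos 3: 1111 XOR 1101 = 0010
  pos 5: 1010 XOR 1101 = 0111
  pos 6: 1110 XOR 1101 = 0011
  pos 8: 1111 XOR 1101 = 0010
  pos 10: 1010 XOR 1101 = 0111
Remainder = 111 (nonzero — an error is detected).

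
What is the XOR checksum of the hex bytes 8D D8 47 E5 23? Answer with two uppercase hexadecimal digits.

D4

XOR the bytes together:
  start with 0x8D
  0x8D ⊕ 0xD8 = 0x55
  0x55 ⊕ 0x47 = 0x12
  0x12 ⊕ 0xE5 = 0xF7
  0xF7 ⊕ 0x23 = 0xD4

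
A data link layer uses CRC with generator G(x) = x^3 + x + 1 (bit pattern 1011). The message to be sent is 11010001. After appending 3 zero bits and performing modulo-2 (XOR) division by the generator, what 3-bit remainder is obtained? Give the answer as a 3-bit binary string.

Append 3 zeros: 11010001000. Divide by 1011 (XOR where the leading bit is 1):
  pos 0: 1101 XOR 1011 = 0110
  pos 1: 1100 XOR 1011 = 0111
  pos 2: 1110 XOR 1011 = 0101
  pos 3: 1010 XOR 1011 = 0001
  pos 6: 1100 XOR 1011 = 0111
  pos 7: 1110 XOR 1011 = 0101
Remainder (last 3 bits) = 101. This is the CRC / FCS.

101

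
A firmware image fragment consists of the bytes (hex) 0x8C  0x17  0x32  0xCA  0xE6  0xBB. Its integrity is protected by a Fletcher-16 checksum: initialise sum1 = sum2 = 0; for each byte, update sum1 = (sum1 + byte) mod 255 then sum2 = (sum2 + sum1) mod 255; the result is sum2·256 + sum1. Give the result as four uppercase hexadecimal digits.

7143

Running sums (mod 255):
  after byte 0 (0x8C): sum1=140, sum2=140
  after byte 1 (0x17): sum1=163, sum2=48
  after byte 2 (0x32): sum1=213, sum2=6
  after byte 3 (0xCA): sum1=160, sum2=166
  after byte 4 (0xE6): sum1=135, sum2=46
  after byte 5 (0xBB): sum1=67, sum2=113
Checksum = sum2·256 + sum1 = 113·256 + 67 = 28995 = 0x7143.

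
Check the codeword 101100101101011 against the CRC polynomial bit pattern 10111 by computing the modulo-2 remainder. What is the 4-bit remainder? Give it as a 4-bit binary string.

0100

Modulo-2 division of 101100101101011 by 10111:
  pos 0: 10110 XOR 10111 = 00001
  pos 4: 10101 XOR 10111 = 00010
  pos 7: 10101 XOR 10111 = 00010
  pos 10: 10011 XOR 10111 = 00100
Remainder = 0100 (nonzero — an error is detected).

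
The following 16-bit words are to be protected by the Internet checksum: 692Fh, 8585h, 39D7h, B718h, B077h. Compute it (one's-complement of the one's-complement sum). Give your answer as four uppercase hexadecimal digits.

6FE3

One's-complement addition (fold any carry out of bit 15 back into bit 0):
  0x692F + 0x8585 = 0x0EEB4
  0xEEB4 + 0x39D7 = 0x1288B → wrap carry → 0x288C
  0x288C + 0xB718 = 0x0DFA4
  0xDFA4 + 0xB077 = 0x1901B → wrap carry → 0x901C
One's-complement sum = 0x901C.
Checksum = ~0x901C & 0xFFFF = 0x6FE3.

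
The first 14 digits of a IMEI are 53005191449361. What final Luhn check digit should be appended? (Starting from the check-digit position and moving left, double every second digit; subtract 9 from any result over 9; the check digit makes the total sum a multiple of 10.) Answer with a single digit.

Partial digits right→left: 1 6 3 9 4 4 1 9 1 5 0 0 3 5
Double every second digit counting from the check-digit position (so the 1st, 3rd, 5th, ... of the partial from the right).
  doubled (with −9 where >9): 2 6 8 2 2 0 6 → sum 26
  kept as-is: 6 9 4 9 5 0 5 → sum 38
Total = 26 + 38 = 64.
Check digit = (10 − (64 mod 10)) mod 10 = 6.

6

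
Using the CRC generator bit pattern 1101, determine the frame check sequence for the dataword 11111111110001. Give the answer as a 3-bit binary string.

Append 3 zeros: 11111111110001000. Divide by 1101 (XOR where the leading bit is 1):
  pos 0: 1111 XOR 1101 = 0010
  pos 2: 1011 XOR 1101 = 0110
  pos 3: 1101 XOR 1101 = 0000
  pos 7: 1110 XOR 1101 = 0011
  pos 9: 1100 XOR 1101 = 0001
  pos 12: 1100 XOR 1101 = 0001
Remainder (last 3 bits) = 010. This is the CRC / FCS.

010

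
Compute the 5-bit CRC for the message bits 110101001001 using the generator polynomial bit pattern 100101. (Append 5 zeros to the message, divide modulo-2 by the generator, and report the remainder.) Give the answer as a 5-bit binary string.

Append 5 zeros: 11010100100100000. Divide by 100101 (XOR where the leading bit is 1):
  pos 0: 110101 XOR 100101 = 010000
  pos 1: 100000 XOR 100101 = 000101
  pos 4: 101010 XOR 100101 = 001111
  pos 6: 111101 XOR 100101 = 011000
  pos 7: 110000 XOR 100101 = 010101
  pos 8: 101010 XOR 100101 = 001111
  pos 10: 111100 XOR 100101 = 011001
  pos 11: 110010 XOR 100101 = 010111
Remainder (last 5 bits) = 10111. This is the CRC / FCS.

10111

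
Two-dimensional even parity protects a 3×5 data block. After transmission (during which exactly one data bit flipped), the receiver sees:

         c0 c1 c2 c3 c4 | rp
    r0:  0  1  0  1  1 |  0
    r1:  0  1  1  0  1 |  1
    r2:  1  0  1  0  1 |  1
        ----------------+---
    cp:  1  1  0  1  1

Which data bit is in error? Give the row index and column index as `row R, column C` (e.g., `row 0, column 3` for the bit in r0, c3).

row 0, column 1

Recompute each row's even parity and compare to rp:
  r0: data parity 1, sent rp 0 → mismatch
  r1: data parity 1, sent rp 1 → ok
  r2: data parity 1, sent rp 1 → ok
Recompute each column's even parity and compare to cp:
  c0: data parity 1, sent cp 1 → ok
  c1: data parity 0, sent cp 1 → mismatch
  c2: data parity 0, sent cp 0 → ok
  c3: data parity 1, sent cp 1 → ok
  c4: data parity 1, sent cp 1 → ok
Exactly one row (r0) and one column (c1) fail → the flipped bit is at their intersection.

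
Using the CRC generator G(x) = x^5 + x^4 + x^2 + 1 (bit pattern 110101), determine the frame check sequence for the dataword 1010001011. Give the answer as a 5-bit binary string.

11010

Append 5 zeros: 101000101100000. Divide by 110101 (XOR where the leading bit is 1):
  pos 0: 101000 XOR 110101 = 011101
  pos 1: 111011 XOR 110101 = 001110
  pos 3: 111001 XOR 110101 = 001100
  pos 5: 110010 XOR 110101 = 000111
  pos 8: 111000 XOR 110101 = 001101
Remainder (last 5 bits) = 11010. This is the CRC / FCS.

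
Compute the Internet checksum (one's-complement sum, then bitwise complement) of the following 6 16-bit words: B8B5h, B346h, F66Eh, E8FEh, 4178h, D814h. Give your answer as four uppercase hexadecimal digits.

One's-complement addition (fold any carry out of bit 15 back into bit 0):
  0xB8B5 + 0xB346 = 0x16BFB → wrap carry → 0x6BFC
  0x6BFC + 0xF66E = 0x1626A → wrap carry → 0x626B
  0x626B + 0xE8FE = 0x14B69 → wrap carry → 0x4B6A
  0x4B6A + 0x4178 = 0x08CE2
  0x8CE2 + 0xD814 = 0x164F6 → wrap carry → 0x64F7
One's-complement sum = 0x64F7.
Checksum = ~0x64F7 & 0xFFFF = 0x9B08.

9B08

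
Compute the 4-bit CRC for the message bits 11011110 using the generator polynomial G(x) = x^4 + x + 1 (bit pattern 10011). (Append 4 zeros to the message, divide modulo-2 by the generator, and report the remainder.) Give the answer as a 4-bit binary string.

Append 4 zeros: 110111100000. Divide by 10011 (XOR where the leading bit is 1):
  pos 0: 11011 XOR 10011 = 01000
  pos 1: 10001 XOR 10011 = 00010
  pos 4: 10100 XOR 10011 = 00111
  pos 6: 11100 XOR 10011 = 01111
  pos 7: 11110 XOR 10011 = 01101
Remainder (last 4 bits) = 1101. This is the CRC / FCS.

1101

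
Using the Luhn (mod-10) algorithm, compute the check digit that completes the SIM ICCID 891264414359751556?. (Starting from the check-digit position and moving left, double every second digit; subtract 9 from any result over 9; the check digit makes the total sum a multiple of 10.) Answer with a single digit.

Partial digits right→left: 6 5 5 1 5 7 9 5 3 4 1 4 4 6 2 1 9 8
Double every second digit counting from the check-digit position (so the 1st, 3rd, 5th, ... of the partial from the right).
  doubled (with −9 where >9): 3 1 1 9 6 2 8 4 9 → sum 43
  kept as-is: 5 1 7 5 4 4 6 1 8 → sum 41
Total = 43 + 41 = 84.
Check digit = (10 − (84 mod 10)) mod 10 = 6.

6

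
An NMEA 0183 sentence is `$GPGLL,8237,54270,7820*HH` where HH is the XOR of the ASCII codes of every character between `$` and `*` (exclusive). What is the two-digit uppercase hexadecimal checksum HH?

XOR the ASCII codes of the payload characters:
  'G' = 0x47 → acc = 0x47
  'P' = 0x50 → acc = 0x17
  'G' = 0x47 → acc = 0x50
  'L' = 0x4C → acc = 0x1C
  'L' = 0x4C → acc = 0x50
  ',' = 0x2C → acc = 0x7C
  '8' = 0x38 → acc = 0x44
  '2' = 0x32 → acc = 0x76
  '3' = 0x33 → acc = 0x45
  '7' = 0x37 → acc = 0x72
  ',' = 0x2C → acc = 0x5E
  '5' = 0x35 → acc = 0x6B
  '4' = 0x34 → acc = 0x5F
  '2' = 0x32 → acc = 0x6D
  '7' = 0x37 → acc = 0x5A
  '0' = 0x30 → acc = 0x6A
  ',' = 0x2C → acc = 0x46
  '7' = 0x37 → acc = 0x71
  '8' = 0x38 → acc = 0x49
  '2' = 0x32 → acc = 0x7B
  '0' = 0x30 → acc = 0x4B
Checksum = 0x4B.

4B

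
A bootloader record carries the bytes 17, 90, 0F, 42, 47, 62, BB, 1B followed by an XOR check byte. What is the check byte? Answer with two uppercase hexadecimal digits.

XOR the bytes together:
  start with 0x17
  0x17 ⊕ 0x90 = 0x87
  0x87 ⊕ 0x0F = 0x88
  0x88 ⊕ 0x42 = 0xCA
  0xCA ⊕ 0x47 = 0x8D
  0x8D ⊕ 0x62 = 0xEF
  0xEF ⊕ 0xBB = 0x54
  0x54 ⊕ 0x1B = 0x4F

4F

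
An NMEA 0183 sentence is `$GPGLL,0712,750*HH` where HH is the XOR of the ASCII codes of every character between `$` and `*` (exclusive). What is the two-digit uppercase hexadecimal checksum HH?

XOR the ASCII codes of the payload characters:
  'G' = 0x47 → acc = 0x47
  'P' = 0x50 → acc = 0x17
  'G' = 0x47 → acc = 0x50
  'L' = 0x4C → acc = 0x1C
  'L' = 0x4C → acc = 0x50
  ',' = 0x2C → acc = 0x7C
  '0' = 0x30 → acc = 0x4C
  '7' = 0x37 → acc = 0x7B
  '1' = 0x31 → acc = 0x4A
  '2' = 0x32 → acc = 0x78
  ',' = 0x2C → acc = 0x54
  '7' = 0x37 → acc = 0x63
  '5' = 0x35 → acc = 0x56
  '0' = 0x30 → acc = 0x66
Checksum = 0x66.

66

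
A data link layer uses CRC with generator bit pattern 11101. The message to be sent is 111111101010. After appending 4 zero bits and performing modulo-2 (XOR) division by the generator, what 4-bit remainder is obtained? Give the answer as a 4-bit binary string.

Append 4 zeros: 1111111010100000. Divide by 11101 (XOR where the leading bit is 1):
  pos 0: 11111 XOR 11101 = 00010
  pos 3: 10110 XOR 11101 = 01011
  pos 4: 10111 XOR 11101 = 01010
  pos 5: 10100 XOR 11101 = 01001
  pos 6: 10011 XOR 11101 = 01110
  pos 7: 11100 XOR 11101 = 00001
  pos 11: 10000 XOR 11101 = 01101
Remainder (last 4 bits) = 1101. This is the CRC / FCS.

1101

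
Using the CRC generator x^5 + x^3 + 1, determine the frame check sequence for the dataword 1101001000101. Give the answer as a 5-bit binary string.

11100

Append 5 zeros: 110100100010100000. Divide by 101001 (XOR where the leading bit is 1):
  pos 0: 110100 XOR 101001 = 011101
  pos 1: 111011 XOR 101001 = 010010
  pos 2: 100100 XOR 101001 = 001101
  pos 4: 110100 XOR 101001 = 011101
  pos 5: 111011 XOR 101001 = 010010
  pos 6: 100100 XOR 101001 = 001101
  pos 8: 110110 XOR 101001 = 011111
  pos 9: 111110 XOR 101001 = 010111
  pos 10: 101110 XOR 101001 = 000111
Remainder (last 5 bits) = 11100. This is the CRC / FCS.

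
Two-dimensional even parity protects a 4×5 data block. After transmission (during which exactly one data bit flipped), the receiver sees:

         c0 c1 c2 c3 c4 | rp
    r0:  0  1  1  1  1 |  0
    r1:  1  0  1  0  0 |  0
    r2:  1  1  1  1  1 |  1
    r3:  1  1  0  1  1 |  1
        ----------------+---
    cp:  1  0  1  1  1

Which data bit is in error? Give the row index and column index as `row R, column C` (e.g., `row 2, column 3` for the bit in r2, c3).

row 3, column 1

Recompute each row's even parity and compare to rp:
  r0: data parity 0, sent rp 0 → ok
  r1: data parity 0, sent rp 0 → ok
  r2: data parity 1, sent rp 1 → ok
  r3: data parity 0, sent rp 1 → mismatch
Recompute each column's even parity and compare to cp:
  c0: data parity 1, sent cp 1 → ok
  c1: data parity 1, sent cp 0 → mismatch
  c2: data parity 1, sent cp 1 → ok
  c3: data parity 1, sent cp 1 → ok
  c4: data parity 1, sent cp 1 → ok
Exactly one row (r3) and one column (c1) fail → the flipped bit is at their intersection.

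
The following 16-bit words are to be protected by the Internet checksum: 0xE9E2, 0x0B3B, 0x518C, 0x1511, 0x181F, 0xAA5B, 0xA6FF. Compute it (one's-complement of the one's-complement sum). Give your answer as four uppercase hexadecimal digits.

One's-complement addition (fold any carry out of bit 15 back into bit 0):
  0xE9E2 + 0x0B3B = 0x0F51D
  0xF51D + 0x518C = 0x146A9 → wrap carry → 0x46AA
  0x46AA + 0x1511 = 0x05BBB
  0x5BBB + 0x181F = 0x073DA
  0x73DA + 0xAA5B = 0x11E35 → wrap carry → 0x1E36
  0x1E36 + 0xA6FF = 0x0C535
One's-complement sum = 0xC535.
Checksum = ~0xC535 & 0xFFFF = 0x3ACA.

3ACA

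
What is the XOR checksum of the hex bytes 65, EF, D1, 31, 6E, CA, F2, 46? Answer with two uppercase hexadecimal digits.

XOR the bytes together:
  start with 0x65
  0x65 ⊕ 0xEF = 0x8A
  0x8A ⊕ 0xD1 = 0x5B
  0x5B ⊕ 0x31 = 0x6A
  0x6A ⊕ 0x6E = 0x04
  0x04 ⊕ 0xCA = 0xCE
  0xCE ⊕ 0xF2 = 0x3C
  0x3C ⊕ 0x46 = 0x7A

7A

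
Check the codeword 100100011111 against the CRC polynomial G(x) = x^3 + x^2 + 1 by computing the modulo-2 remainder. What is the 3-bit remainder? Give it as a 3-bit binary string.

000

Modulo-2 division of 100100011111 by 1101:
  pos 0: 1001 XOR 1101 = 0100
  pos 1: 1000 XOR 1101 = 0101
  pos 2: 1010 XOR 1101 = 0111
  pos 3: 1110 XOR 1101 = 0011
  pos 5: 1111 XOR 1101 = 0010
  pos 7: 1011 XOR 1101 = 0110
  pos 8: 1101 XOR 1101 = 0000
Remainder = 000 (zero — the frame passes the CRC check).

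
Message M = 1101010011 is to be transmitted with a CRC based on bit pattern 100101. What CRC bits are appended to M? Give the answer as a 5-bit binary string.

10011

Append 5 zeros: 110101001100000. Divide by 100101 (XOR where the leading bit is 1):
  pos 0: 110101 XOR 100101 = 010000
  pos 1: 100000 XOR 100101 = 000101
  pos 4: 101011 XOR 100101 = 001110
  pos 6: 111000 XOR 100101 = 011101
  pos 7: 111010 XOR 100101 = 011111
  pos 8: 111110 XOR 100101 = 011011
  pos 9: 110110 XOR 100101 = 010011
Remainder (last 5 bits) = 10011. This is the CRC / FCS.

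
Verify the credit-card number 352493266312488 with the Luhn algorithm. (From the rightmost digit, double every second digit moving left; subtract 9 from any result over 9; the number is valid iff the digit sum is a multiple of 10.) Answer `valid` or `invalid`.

valid

From the right, keep odd positions and double even positions (subtract 9 from any doubled value over 9):
  doubled (positions 2,4,...): 7 4 6 3 6 8 1 → sum 35
  kept (positions 1,3,...): 8 4 1 6 2 9 2 3 → sum 35
Total = 70.
70 mod 10 = 0, so the number is valid.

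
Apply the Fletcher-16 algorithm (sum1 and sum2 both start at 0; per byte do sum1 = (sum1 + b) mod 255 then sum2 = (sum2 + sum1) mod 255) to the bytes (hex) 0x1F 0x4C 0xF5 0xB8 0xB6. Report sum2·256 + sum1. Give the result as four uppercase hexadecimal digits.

D6D0

Running sums (mod 255):
  after byte 0 (0x1F): sum1=31, sum2=31
  after byte 1 (0x4C): sum1=107, sum2=138
  after byte 2 (0xF5): sum1=97, sum2=235
  after byte 3 (0xB8): sum1=26, sum2=6
  after byte 4 (0xB6): sum1=208, sum2=214
Checksum = sum2·256 + sum1 = 214·256 + 208 = 54992 = 0xD6D0.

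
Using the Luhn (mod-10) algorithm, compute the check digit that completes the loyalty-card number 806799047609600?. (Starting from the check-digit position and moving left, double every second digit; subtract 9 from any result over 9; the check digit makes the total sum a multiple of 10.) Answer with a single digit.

8

Partial digits right→left: 0 0 6 9 0 6 7 4 0 9 9 7 6 0 8
Double every second digit counting from the check-digit position (so the 1st, 3rd, 5th, ... of the partial from the right).
  doubled (with −9 where >9): 0 3 0 5 0 9 3 7 → sum 27
  kept as-is: 0 9 6 4 9 7 0 → sum 35
Total = 27 + 35 = 62.
Check digit = (10 − (62 mod 10)) mod 10 = 8.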